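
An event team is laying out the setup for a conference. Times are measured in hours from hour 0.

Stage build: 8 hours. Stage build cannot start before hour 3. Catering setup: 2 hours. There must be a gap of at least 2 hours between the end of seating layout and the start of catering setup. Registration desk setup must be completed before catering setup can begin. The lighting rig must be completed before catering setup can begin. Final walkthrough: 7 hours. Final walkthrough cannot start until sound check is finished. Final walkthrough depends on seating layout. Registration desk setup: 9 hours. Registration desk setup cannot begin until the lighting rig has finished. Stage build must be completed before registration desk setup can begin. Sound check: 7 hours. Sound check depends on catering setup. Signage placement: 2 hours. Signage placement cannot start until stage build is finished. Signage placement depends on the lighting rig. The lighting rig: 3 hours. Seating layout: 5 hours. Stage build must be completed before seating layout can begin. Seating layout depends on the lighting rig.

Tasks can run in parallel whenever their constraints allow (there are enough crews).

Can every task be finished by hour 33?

Nothing blocks the lighting rig, so it runs from hour 0 to hour 3.
After its own release at hour 3, stage build can start at hour 3 and finishes at hour 11.
Signage placement has to wait for stage build (finishes hour 11); the lighting rig (finishes hour 3). The latest of these is hour 11, so signage placement runs hour 11 to 11 + 2 = hour 13.
Registration desk setup has to wait for the lighting rig (finishes hour 3); stage build (finishes hour 11). The latest of these is hour 11, so registration desk setup runs hour 11 to 11 + 9 = hour 20.
Seating layout cannot start until stage build (finishes hour 11); the lighting rig (finishes hour 3). The controlling bound is hour 11, so seating layout finishes at 11 + 5 = hour 16.
Catering setup has to wait for seating layout (finishes hour 16, plus 2-hour gap → hour 18); registration desk setup (finishes hour 20); the lighting rig (finishes hour 3). The latest of these is hour 20, so catering setup runs hour 20 to 20 + 2 = hour 22.
After catering setup (finishes hour 22), sound check can start at hour 22 and finishes at hour 29.
Final walkthrough cannot start until sound check (finishes hour 29); seating layout (finishes hour 16). The controlling bound is hour 29, so final walkthrough finishes at 29 + 7 = hour 36.
The earliest everything can be done is hour 36, which is after the deadline of 33, so it is not possible.

No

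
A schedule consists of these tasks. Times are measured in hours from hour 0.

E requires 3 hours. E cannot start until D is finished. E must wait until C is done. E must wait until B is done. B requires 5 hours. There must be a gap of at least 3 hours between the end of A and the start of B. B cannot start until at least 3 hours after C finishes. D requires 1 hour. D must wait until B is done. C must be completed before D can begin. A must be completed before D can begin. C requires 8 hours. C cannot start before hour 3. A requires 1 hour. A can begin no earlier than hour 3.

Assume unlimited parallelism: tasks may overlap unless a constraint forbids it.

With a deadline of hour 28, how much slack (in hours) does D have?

C cannot begin until its own release at hour 3. It runs from hour 3 to 3 + 8 = hour 11.
A cannot begin until its own release at hour 3. It runs from hour 3 to 3 + 1 = hour 4.
B has to wait for A (finishes hour 4, plus 3-hour gap → hour 7); C (finishes hour 11, plus 3-hour gap → hour 14). The latest of these is hour 14, so B runs hour 14 to 14 + 5 = hour 19.
D has to wait for B (finishes hour 19); C (finishes hour 11); A (finishes hour 4). The latest of these is hour 19, so D runs hour 19 to 19 + 1 = hour 20.

Working backward from the deadline:
E has no dependents, so it just needs to finish by hour 28. Starting by 28 − 3 = hour 25 achieves that.
D feeds into E (must start by hour 25); so D must finish by hour 25 and therefore start by hour 24.
So D can start as early as hour 19 and as late as hour 24, giving 24 − 19 = 5 hours of slack.

5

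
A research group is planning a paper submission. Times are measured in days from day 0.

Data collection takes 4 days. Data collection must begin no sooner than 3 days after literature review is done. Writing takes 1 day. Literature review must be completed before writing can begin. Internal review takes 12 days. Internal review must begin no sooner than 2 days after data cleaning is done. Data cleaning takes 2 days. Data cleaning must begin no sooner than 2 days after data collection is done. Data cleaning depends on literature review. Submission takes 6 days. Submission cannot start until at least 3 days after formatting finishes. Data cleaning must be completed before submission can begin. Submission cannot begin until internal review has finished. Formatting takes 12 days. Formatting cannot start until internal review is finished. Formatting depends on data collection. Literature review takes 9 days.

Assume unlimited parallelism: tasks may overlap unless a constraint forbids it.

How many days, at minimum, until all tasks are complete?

55

Nothing blocks literature review, so it runs from day 0 to day 9.
After literature review (finishes day 9), writing can start at day 9 and finishes at day 10.
Data collection cannot begin until literature review (finishes day 9, plus 3-day gap → day 12). It runs from day 12 to 12 + 4 = day 16.
Data cleaning needs all of data collection (finishes day 16, plus 2-day gap → day 18); literature review (finishes day 9). That puts its earliest start at day 18; it finishes at 18 + 2 = day 20.
After data cleaning (finishes day 20, plus 2-day gap → day 22), internal review can start at day 22 and finishes at day 34.
Formatting cannot start until internal review (finishes day 34); data collection (finishes day 16). The controlling bound is day 34, so formatting finishes at 34 + 12 = day 46.
Submission has to wait for formatting (finishes day 46, plus 3-day gap → day 49); data cleaning (finishes day 20); internal review (finishes day 34). The latest of these is day 49, so submission runs day 49 to 49 + 6 = day 55.
All tasks are finished once the last one completes. Finish times: Literature review at 9, Data collection at 16, Data cleaning at 20, Writing at 10, Internal review at 34, Formatting at 46, Submission at 55. The latest is day 55.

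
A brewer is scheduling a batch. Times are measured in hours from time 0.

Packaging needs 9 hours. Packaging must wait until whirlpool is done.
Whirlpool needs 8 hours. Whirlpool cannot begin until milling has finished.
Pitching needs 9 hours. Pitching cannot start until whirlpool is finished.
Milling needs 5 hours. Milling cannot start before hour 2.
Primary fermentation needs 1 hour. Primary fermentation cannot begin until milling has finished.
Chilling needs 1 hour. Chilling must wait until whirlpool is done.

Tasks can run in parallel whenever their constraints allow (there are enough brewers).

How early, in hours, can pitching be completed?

Milling waits on its own release at hour 2, so it starts at hour 2 and finishes at 2 + 5 = hour 7.
Whirlpool cannot begin until milling (finishes hour 7). It runs from hour 7 to 7 + 8 = hour 15.
Pitching waits on whirlpool (finishes hour 15), so it starts at hour 15 and finishes at 15 + 9 = hour 24.

24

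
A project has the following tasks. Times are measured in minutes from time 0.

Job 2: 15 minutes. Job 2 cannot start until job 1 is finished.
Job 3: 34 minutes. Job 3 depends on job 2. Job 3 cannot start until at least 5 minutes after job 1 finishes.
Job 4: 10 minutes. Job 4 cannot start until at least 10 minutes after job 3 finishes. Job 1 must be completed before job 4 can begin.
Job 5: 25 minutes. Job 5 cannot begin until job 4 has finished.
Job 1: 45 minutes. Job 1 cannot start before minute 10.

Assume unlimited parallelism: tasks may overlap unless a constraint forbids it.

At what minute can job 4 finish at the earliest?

124

Job 1 cannot begin until its own release at minute 10. It runs from minute 10 to 10 + 45 = minute 55.
Job 2 waits on job 1 (finishes minute 55), so it starts at minute 55 and finishes at 55 + 15 = minute 70.
For job 3: job 2 (finishes minute 70); job 1 (finishes minute 55, plus 5-minute gap → minute 60). Taking the maximum gives a start of minute 70, and it finishes at 70 + 34 = minute 104.
Job 4 has to wait for job 3 (finishes minute 104, plus 10-minute gap → minute 114); job 1 (finishes minute 55). The latest of these is minute 114, so job 4 runs minute 114 to 114 + 10 = minute 124.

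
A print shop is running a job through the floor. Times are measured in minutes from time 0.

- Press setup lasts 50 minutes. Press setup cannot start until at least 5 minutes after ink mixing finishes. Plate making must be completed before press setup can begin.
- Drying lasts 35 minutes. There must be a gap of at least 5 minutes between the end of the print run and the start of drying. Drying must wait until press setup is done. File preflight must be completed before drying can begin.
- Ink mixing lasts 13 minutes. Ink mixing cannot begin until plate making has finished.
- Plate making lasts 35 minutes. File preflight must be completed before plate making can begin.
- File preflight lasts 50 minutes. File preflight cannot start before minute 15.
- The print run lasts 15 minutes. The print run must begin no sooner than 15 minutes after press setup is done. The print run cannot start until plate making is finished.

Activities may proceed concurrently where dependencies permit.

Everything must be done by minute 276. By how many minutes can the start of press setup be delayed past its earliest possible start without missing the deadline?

38

File preflight cannot begin until its own release at minute 15. It runs from minute 15 to 15 + 50 = minute 65.
Plate making waits on file preflight (finishes minute 65), so it starts at minute 65 and finishes at 65 + 35 = minute 100.
Ink mixing waits on plate making (finishes minute 100), so it starts at minute 100 and finishes at 100 + 13 = minute 113.
Press setup has to wait for ink mixing (finishes minute 113, plus 5-minute gap → minute 118); plate making (finishes minute 100). The latest of these is minute 118, so press setup runs minute 118 to 118 + 50 = minute 168.

Working backward from the deadline:
Nothing follows drying; the deadline of minute 276 is its only limit. It must start by 276 − 35 = minute 241.
The print run must finish before drying (must start by minute 241, minus 5-minute gap → minute 236). With a 15-minute duration, the print run must start by 236 − 15 = minute 221.
Press setup has several dependents: the print run (must start by minute 221, minus 15-minute gap → minute 206); drying (must start by minute 241). The earliest of those limits is minute 206, so press setup must start by 206 − 50 = minute 156.
So press setup can start as early as minute 118 and as late as minute 156, giving 156 − 118 = 38 minutes of slack.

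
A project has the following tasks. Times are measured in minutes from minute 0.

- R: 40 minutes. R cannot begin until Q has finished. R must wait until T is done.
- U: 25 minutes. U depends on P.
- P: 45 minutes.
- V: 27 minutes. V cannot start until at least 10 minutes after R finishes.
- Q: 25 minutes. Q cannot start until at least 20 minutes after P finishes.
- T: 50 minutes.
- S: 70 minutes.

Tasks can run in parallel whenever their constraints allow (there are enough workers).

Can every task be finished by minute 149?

Nothing blocks T, so it runs from minute 0 to minute 50.
S has no prerequisites, so it starts at minute 0 and finishes at minute 70.
P can start immediately at minute 0; it finishes at minute 45.
U cannot begin until P (finishes minute 45). It runs from minute 45 to 45 + 25 = minute 70.
Q waits on P (finishes minute 45, plus 20-minute gap → minute 65), so it starts at minute 65 and finishes at 65 + 25 = minute 90.
R has to wait for Q (finishes minute 90); T (finishes minute 50). The latest of these is minute 90, so R runs minute 90 to 90 + 40 = minute 130.
V waits on R (finishes minute 130, plus 10-minute gap → minute 140), so it starts at minute 140 and finishes at 140 + 27 = minute 167.
The earliest everything can be done is minute 167, which is after the deadline of 149, so it is not possible.

No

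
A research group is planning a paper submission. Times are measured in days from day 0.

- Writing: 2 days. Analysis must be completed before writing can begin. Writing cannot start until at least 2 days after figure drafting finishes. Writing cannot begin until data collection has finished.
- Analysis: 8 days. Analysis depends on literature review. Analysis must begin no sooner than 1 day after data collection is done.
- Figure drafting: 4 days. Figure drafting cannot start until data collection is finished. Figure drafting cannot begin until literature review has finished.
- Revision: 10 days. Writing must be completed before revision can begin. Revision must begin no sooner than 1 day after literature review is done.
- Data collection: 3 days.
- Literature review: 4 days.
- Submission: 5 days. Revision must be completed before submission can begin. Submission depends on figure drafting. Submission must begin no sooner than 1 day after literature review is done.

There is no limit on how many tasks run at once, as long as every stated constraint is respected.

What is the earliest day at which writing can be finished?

14

Data collection has no prerequisites, so it starts at day 0 and finishes at day 3.
Literature review has no prerequisites, so it starts at day 0 and finishes at day 4.
Figure drafting cannot start until data collection (finishes day 3); literature review (finishes day 4). The controlling bound is day 4, so figure drafting finishes at 4 + 4 = day 8.
Analysis needs all of literature review (finishes day 4); data collection (finishes day 3, plus 1-day gap → day 4). That puts its earliest start at day 4; it finishes at 4 + 8 = day 12.
Writing has to wait for analysis (finishes day 12); figure drafting (finishes day 8, plus 2-day gap → day 10); data collection (finishes day 3). The latest of these is day 12, so writing runs day 12 to 12 + 2 = day 14.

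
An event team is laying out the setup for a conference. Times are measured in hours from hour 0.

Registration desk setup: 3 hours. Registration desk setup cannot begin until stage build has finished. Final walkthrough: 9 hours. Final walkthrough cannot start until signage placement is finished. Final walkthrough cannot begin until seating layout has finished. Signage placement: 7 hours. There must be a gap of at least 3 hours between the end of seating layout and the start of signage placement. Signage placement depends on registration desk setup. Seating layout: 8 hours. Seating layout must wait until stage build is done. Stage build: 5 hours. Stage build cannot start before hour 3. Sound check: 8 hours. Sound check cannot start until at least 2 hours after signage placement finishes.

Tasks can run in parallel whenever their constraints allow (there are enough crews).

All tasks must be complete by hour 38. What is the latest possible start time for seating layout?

10

To finish by hour 38, sound check (duration 8) must start no later than hour 30.
Nothing follows final walkthrough; the deadline of hour 38 is its only limit. It must start by 38 − 9 = hour 29.
Signage placement must finish in time for sound check (must start by hour 30, minus 2-hour gap → hour 28); final walkthrough (must start by hour 29). The tightest is hour 28, so signage placement must start by 28 − 7 = hour 21.
For seating layout: signage placement (must start by hour 21, minus 3-hour gap → hour 18); final walkthrough (must start by hour 29). The most restrictive is hour 18; with an 8-hour duration, seating layout must start by hour 10.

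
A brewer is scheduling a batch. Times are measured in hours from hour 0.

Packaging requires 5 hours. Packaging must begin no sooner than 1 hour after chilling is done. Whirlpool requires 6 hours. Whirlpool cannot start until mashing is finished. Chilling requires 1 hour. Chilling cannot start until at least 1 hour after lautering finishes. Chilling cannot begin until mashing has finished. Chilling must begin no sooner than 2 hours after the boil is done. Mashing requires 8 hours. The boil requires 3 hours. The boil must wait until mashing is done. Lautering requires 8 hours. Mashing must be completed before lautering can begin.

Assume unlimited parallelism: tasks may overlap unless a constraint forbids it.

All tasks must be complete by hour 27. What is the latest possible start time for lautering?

Packaging must finish by hour 27; it takes 5 hours, so it must start by 27 − 5 = hour 22.
Since packaging (must start by hour 22, minus 1-hour gap → hour 21) depends on it, chilling must finish by hour 21. Backing off its 1-hour duration gives a latest start of hour 20.
Lautering has to be done before chilling (must start by hour 20, minus 1-hour gap → hour 19). That means finishing by hour 19, i.e. starting by 19 − 8 = hour 11.

11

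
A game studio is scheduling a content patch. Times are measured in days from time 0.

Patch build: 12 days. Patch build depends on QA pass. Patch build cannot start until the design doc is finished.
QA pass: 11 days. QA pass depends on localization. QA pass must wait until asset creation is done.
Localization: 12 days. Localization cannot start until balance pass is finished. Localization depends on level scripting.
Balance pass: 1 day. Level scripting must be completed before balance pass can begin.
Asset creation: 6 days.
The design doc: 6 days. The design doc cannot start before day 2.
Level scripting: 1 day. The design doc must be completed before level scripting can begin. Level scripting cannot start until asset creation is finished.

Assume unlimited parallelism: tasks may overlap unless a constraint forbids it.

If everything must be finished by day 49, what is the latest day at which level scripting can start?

12

Nothing follows patch build; the deadline of day 49 is its only limit. It must start by 49 − 12 = day 37.
Since patch build (must start by day 37) depends on it, QA pass must finish by day 37. Backing off its 11-day duration gives a latest start of day 26.
Localization must finish before QA pass (must start by day 26). With a 12-day duration, localization must start by 26 − 12 = day 14.
Since localization (must start by day 14) depends on it, balance pass must finish by day 14. Backing off its 1-day duration gives a latest start of day 13.
Level scripting has several dependents: balance pass (must start by day 13); localization (must start by day 14). The earliest of those limits is day 13, so level scripting must start by 13 − 1 = day 12.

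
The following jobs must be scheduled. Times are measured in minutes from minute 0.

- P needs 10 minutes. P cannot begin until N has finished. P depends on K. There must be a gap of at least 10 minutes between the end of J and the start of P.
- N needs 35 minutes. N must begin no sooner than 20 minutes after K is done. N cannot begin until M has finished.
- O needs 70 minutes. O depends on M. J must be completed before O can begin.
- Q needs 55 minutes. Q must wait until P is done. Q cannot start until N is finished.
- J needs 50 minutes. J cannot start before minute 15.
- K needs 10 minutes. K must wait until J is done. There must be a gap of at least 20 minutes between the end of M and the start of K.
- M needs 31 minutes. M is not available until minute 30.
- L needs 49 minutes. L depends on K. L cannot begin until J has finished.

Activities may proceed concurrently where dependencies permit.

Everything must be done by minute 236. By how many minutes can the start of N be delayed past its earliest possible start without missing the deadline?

M waits on its own release at minute 30, so it starts at minute 30 and finishes at 30 + 31 = minute 61.
After its own release at minute 15, J can start at minute 15 and finishes at minute 65.
K cannot start until J (finishes minute 65); M (finishes minute 61, plus 20-minute gap → minute 81). The controlling bound is minute 81, so K finishes at 81 + 10 = minute 91.
N needs all of K (finishes minute 91, plus 20-minute gap → minute 111); M (finishes minute 61). That puts its earliest start at minute 111; it finishes at 111 + 35 = minute 146.

Working backward from the deadline:
To finish by minute 236, Q (duration 55) must start no later than minute 181.
Since Q (must start by minute 181) depends on it, P must finish by minute 181. Backing off its 10-minute duration gives a latest start of minute 171.
N must finish in time for P (must start by minute 171); Q (must start by minute 181). The tightest is minute 171, so N must start by 171 − 35 = minute 136.
So N can start as early as minute 111 and as late as minute 136, giving 136 − 111 = 25 minutes of slack.

25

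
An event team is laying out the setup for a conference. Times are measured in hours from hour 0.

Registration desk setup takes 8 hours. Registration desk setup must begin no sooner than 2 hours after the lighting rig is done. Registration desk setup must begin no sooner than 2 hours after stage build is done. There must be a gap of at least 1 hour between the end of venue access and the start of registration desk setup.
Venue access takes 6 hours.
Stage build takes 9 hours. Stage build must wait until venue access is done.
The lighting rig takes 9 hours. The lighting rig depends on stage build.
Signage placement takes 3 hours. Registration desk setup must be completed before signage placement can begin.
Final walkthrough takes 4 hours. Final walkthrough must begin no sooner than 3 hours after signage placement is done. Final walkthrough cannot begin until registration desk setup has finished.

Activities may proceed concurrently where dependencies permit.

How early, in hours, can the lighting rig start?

15

Venue access has no prerequisites, so it starts at hour 0 and finishes at hour 6.
After venue access (finishes hour 6), stage build can start at hour 6 and finishes at hour 15.
The lighting rig waits on stage build (finishes hour 15), so the earliest it can start is hour 15.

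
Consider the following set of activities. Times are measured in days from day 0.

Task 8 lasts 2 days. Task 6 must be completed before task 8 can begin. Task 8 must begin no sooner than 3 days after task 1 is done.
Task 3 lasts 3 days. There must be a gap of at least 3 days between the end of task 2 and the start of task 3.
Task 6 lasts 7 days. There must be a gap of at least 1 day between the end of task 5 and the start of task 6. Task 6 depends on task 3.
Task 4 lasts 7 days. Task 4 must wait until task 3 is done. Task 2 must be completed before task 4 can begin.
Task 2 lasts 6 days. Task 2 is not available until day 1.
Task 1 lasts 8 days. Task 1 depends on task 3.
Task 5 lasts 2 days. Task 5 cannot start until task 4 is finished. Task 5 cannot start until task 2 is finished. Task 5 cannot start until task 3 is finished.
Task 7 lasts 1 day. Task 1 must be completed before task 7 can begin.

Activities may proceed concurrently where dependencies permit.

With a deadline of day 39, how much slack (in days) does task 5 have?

Task 2 cannot begin until its own release at day 1. It runs from day 1 to 1 + 6 = day 7.
After task 2 (finishes day 7, plus 3-day gap → day 10), task 3 can start at day 10 and finishes at day 13.
Task 4 cannot start until task 3 (finishes day 13); task 2 (finishes day 7). The controlling bound is day 13, so task 4 finishes at 13 + 7 = day 20.
For task 5: task 4 (finishes day 20); task 2 (finishes day 7); task 3 (finishes day 13). Taking the maximum gives a start of day 20, and it finishes at 20 + 2 = day 22.

Working backward from the deadline:
Task 8 has no dependents, so it just needs to finish by day 39. Starting by 39 − 2 = day 37 achieves that.
Since task 8 (must start by day 37) depends on it, task 6 must finish by day 37. Backing off its 7-day duration gives a latest start of day 30.
Task 5 must finish before task 6 (must start by day 30, minus 1-day gap → day 29). With a 2-day duration, task 5 must start by 29 − 2 = day 27.
So task 5 can start as early as day 20 and as late as day 27, giving 27 − 20 = 7 days of slack.

7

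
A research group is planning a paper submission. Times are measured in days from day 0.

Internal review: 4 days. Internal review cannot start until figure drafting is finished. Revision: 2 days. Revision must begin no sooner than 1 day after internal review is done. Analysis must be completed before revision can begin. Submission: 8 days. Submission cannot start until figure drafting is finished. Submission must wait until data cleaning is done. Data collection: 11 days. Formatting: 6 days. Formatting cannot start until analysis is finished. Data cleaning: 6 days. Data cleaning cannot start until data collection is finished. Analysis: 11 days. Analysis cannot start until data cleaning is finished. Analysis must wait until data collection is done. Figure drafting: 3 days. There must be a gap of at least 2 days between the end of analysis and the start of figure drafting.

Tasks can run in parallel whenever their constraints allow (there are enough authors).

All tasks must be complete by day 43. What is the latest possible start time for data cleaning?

Revision has no dependents, so it just needs to finish by day 43. Starting by 43 − 2 = day 41 achieves that.
Internal review has to be done before revision (must start by day 41, minus 1-day gap → day 40). That means finishing by day 40, i.e. starting by 40 − 4 = day 36.
Nothing follows submission; the deadline of day 43 is its only limit. It must start by 43 − 8 = day 35.
Figure drafting feeds internal review (must start by day 36); submission (must start by day 35). Taking the minimum, figure drafting must finish by day 35 and start by 35 − 3 = day 32.
Formatting has no dependents, so it just needs to finish by day 43. Starting by 43 − 6 = day 37 achieves that.
Analysis feeds figure drafting (must start by day 32, minus 2-day gap → day 30); revision (must start by day 41); formatting (must start by day 37). Taking the minimum, analysis must finish by day 30 and start by 30 − 11 = day 19.
Data cleaning has several dependents: analysis (must start by day 19); submission (must start by day 35). The earliest of those limits is day 19, so data cleaning must start by 19 − 6 = day 13.

13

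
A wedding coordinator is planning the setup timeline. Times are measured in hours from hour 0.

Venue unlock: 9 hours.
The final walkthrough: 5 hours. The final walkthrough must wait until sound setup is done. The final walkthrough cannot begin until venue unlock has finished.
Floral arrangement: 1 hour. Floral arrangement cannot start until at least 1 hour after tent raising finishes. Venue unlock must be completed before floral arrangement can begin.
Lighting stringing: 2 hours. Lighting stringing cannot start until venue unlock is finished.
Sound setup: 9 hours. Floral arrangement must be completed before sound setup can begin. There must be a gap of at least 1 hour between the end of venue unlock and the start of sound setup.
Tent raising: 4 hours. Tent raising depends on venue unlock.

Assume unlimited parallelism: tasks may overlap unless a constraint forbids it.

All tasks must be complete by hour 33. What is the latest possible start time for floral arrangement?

18

The final walkthrough has no dependents, so it just needs to finish by hour 33. Starting by 33 − 5 = hour 28 achieves that.
Sound setup must finish before the final walkthrough (must start by hour 28). With a 9-hour duration, sound setup must start by 28 − 9 = hour 19.
Floral arrangement must finish before sound setup (must start by hour 19). With a 1-hour duration, floral arrangement must start by 19 − 1 = hour 18.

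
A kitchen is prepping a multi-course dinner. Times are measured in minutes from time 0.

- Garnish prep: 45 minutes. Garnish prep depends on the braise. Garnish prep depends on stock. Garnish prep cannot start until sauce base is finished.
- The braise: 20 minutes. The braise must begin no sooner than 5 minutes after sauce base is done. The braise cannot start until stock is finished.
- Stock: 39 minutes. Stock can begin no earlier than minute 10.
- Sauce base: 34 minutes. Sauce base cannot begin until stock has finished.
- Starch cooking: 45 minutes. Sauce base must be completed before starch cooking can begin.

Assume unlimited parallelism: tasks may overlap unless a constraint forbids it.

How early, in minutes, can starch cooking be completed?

After its own release at minute 10, stock can start at minute 10 and finishes at minute 49.
Sauce base cannot begin until stock (finishes minute 49). It runs from minute 49 to 49 + 34 = minute 83.
After sauce base (finishes minute 83), starch cooking can start at minute 83 and finishes at minute 128.

128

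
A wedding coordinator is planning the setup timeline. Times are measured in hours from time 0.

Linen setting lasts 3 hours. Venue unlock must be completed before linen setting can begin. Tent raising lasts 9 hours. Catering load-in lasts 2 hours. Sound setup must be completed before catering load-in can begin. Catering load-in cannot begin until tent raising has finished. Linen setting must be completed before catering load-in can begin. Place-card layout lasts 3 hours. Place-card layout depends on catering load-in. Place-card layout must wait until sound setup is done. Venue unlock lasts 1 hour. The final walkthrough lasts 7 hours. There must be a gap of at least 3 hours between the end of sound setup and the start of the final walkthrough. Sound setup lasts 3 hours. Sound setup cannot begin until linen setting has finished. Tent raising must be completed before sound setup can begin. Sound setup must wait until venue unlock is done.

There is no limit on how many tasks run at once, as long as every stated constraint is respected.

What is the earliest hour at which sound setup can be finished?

Tent raising has no prerequisites, so it starts at hour 0 and finishes at hour 9.
Nothing blocks venue unlock, so it runs from hour 0 to hour 1.
Linen setting waits on venue unlock (finishes hour 1), so it starts at hour 1 and finishes at 1 + 3 = hour 4.
For sound setup: linen setting (finishes hour 4); tent raising (finishes hour 9); venue unlock (finishes hour 1). Taking the maximum gives a start of hour 9, and it finishes at 9 + 3 = hour 12.

12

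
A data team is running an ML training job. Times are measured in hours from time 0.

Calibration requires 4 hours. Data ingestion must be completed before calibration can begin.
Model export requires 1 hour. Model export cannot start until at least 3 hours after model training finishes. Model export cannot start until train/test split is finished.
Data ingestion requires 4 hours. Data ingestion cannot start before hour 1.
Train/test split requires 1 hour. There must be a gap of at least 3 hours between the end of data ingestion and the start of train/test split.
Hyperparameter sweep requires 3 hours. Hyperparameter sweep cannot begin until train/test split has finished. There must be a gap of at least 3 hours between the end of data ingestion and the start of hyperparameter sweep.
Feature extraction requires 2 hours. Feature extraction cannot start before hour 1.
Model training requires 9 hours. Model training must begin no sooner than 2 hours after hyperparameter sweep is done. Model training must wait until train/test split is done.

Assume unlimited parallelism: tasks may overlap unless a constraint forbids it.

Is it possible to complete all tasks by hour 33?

Feature extraction waits on its own release at hour 1, so it starts at hour 1 and finishes at 1 + 2 = hour 3.
Data ingestion cannot begin until its own release at hour 1. It runs from hour 1 to 1 + 4 = hour 5.
After data ingestion (finishes hour 5), calibration can start at hour 5 and finishes at hour 9.
After data ingestion (finishes hour 5, plus 3-hour gap → hour 8), train/test split can start at hour 8 and finishes at hour 9.
Hyperparameter sweep cannot start until train/test split (finishes hour 9); data ingestion (finishes hour 5, plus 3-hour gap → hour 8). The controlling bound is hour 9, so hyperparameter sweep finishes at 9 + 3 = hour 12.
For model training: hyperparameter sweep (finishes hour 12, plus 2-hour gap → hour 14); train/test split (finishes hour 9). Taking the maximum gives a start of hour 14, and it finishes at 14 + 9 = hour 23.
For model export: model training (finishes hour 23, plus 3-hour gap → hour 26); train/test split (finishes hour 9). Taking the maximum gives a start of hour 26, and it finishes at 26 + 1 = hour 27.
Every task is finished by hour 27, which is no later than the deadline of 33, so the schedule is feasible.

Yes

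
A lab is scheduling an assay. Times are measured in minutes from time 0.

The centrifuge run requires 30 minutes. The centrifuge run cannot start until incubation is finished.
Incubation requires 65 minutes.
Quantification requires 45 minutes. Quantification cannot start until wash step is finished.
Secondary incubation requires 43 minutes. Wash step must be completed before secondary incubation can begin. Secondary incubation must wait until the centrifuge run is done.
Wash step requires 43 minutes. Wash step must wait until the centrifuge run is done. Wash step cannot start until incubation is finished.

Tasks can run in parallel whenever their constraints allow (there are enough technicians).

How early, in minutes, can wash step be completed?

138

Nothing blocks incubation, so it runs from minute 0 to minute 65.
After incubation (finishes minute 65), the centrifuge run can start at minute 65 and finishes at minute 95.
Wash step needs all of the centrifuge run (finishes minute 95); incubation (finishes minute 65). That puts its earliest start at minute 95; it finishes at 95 + 43 = minute 138.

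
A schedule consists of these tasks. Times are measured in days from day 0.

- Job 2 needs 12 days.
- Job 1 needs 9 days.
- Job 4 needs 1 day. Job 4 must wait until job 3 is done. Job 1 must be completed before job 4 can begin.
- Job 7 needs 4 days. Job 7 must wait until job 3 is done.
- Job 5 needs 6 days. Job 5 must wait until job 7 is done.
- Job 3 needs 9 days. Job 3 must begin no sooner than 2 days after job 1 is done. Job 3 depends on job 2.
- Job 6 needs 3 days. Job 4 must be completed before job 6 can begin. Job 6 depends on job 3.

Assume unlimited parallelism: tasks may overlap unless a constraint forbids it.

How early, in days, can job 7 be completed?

25

Job 2 can start immediately at day 0; it finishes at day 12.
Job 1 has no prerequisites, so it starts at day 0 and finishes at day 9.
Job 3 needs all of job 1 (finishes day 9, plus 2-day gap → day 11); job 2 (finishes day 12). That puts its earliest start at day 12; it finishes at 12 + 9 = day 21.
Job 7 cannot begin until job 3 (finishes day 21). It runs from day 21 to 21 + 4 = day 25.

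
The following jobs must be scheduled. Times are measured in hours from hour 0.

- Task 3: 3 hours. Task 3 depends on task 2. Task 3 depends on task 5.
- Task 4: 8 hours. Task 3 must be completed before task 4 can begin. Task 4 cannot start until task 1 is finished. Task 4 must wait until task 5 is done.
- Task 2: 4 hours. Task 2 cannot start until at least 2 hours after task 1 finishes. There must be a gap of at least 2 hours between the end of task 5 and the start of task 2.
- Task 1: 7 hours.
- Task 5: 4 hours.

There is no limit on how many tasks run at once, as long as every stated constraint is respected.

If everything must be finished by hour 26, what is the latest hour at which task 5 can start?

Task 4 has no dependents, so it just needs to finish by hour 26. Starting by 26 − 8 = hour 18 achieves that.
Task 3 feeds into task 4 (must start by hour 18); so task 3 must finish by hour 18 and therefore start by hour 15.
Task 2 feeds into task 3 (must start by hour 15); so task 2 must finish by hour 15 and therefore start by hour 11.
Task 5 has several dependents: task 2 (must start by hour 11, minus 2-hour gap → hour 9); task 3 (must start by hour 15); task 4 (must start by hour 18). The earliest of those limits is hour 9, so task 5 must start by 9 − 4 = hour 5.

5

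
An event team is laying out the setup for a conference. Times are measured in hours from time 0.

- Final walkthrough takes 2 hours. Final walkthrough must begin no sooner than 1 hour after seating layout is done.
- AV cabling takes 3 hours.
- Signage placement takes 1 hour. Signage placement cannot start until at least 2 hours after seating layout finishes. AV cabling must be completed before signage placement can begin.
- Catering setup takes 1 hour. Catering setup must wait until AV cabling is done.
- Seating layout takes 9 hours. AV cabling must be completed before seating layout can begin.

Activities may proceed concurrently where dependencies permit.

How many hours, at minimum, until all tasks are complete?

15

AV cabling has no prerequisites, so it starts at hour 0 and finishes at hour 3.
After AV cabling (finishes hour 3), catering setup can start at hour 3 and finishes at hour 4.
After AV cabling (finishes hour 3), seating layout can start at hour 3 and finishes at hour 12.
After seating layout (finishes hour 12, plus 1-hour gap → hour 13), final walkthrough can start at hour 13 and finishes at hour 15.
Signage placement needs all of seating layout (finishes hour 12, plus 2-hour gap → hour 14); AV cabling (finishes hour 3). That puts its earliest start at hour 14; it finishes at 14 + 1 = hour 15.
All tasks are finished once the last one completes. Finish times: AV cabling at 3, Seating layout at 12, Signage placement at 15, Catering setup at 4, Final walkthrough at 15. The latest is hour 15.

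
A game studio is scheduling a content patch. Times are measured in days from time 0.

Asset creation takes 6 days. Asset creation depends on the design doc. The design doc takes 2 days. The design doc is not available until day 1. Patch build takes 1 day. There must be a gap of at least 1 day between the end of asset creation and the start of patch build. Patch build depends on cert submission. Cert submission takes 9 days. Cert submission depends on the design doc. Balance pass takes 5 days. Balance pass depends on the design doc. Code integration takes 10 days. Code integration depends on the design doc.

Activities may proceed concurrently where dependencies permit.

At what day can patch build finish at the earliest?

13

After its own release at day 1, the design doc can start at day 1 and finishes at day 3.
Cert submission waits on the design doc (finishes day 3), so it starts at day 3 and finishes at 3 + 9 = day 12.
Asset creation cannot begin until the design doc (finishes day 3). It runs from day 3 to 3 + 6 = day 9.
For patch build: asset creation (finishes day 9, plus 1-day gap → day 10); cert submission (finishes day 12). Taking the maximum gives a start of day 12, and it finishes at 12 + 1 = day 13.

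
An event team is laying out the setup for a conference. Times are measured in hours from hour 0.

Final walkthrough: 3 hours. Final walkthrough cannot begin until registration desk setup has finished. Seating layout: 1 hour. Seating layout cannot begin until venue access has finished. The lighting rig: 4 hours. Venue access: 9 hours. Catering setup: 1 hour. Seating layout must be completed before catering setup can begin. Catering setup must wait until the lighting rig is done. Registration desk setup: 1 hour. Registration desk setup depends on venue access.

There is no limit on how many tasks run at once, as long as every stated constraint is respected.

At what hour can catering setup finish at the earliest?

11

The lighting rig can start immediately at hour 0; it finishes at hour 4.
Venue access has no prerequisites, so it starts at hour 0 and finishes at hour 9.
Seating layout waits on venue access (finishes hour 9), so it starts at hour 9 and finishes at 9 + 1 = hour 10.
Catering setup has to wait for seating layout (finishes hour 10); the lighting rig (finishes hour 4). The latest of these is hour 10, so catering setup runs hour 10 to 10 + 1 = hour 11.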